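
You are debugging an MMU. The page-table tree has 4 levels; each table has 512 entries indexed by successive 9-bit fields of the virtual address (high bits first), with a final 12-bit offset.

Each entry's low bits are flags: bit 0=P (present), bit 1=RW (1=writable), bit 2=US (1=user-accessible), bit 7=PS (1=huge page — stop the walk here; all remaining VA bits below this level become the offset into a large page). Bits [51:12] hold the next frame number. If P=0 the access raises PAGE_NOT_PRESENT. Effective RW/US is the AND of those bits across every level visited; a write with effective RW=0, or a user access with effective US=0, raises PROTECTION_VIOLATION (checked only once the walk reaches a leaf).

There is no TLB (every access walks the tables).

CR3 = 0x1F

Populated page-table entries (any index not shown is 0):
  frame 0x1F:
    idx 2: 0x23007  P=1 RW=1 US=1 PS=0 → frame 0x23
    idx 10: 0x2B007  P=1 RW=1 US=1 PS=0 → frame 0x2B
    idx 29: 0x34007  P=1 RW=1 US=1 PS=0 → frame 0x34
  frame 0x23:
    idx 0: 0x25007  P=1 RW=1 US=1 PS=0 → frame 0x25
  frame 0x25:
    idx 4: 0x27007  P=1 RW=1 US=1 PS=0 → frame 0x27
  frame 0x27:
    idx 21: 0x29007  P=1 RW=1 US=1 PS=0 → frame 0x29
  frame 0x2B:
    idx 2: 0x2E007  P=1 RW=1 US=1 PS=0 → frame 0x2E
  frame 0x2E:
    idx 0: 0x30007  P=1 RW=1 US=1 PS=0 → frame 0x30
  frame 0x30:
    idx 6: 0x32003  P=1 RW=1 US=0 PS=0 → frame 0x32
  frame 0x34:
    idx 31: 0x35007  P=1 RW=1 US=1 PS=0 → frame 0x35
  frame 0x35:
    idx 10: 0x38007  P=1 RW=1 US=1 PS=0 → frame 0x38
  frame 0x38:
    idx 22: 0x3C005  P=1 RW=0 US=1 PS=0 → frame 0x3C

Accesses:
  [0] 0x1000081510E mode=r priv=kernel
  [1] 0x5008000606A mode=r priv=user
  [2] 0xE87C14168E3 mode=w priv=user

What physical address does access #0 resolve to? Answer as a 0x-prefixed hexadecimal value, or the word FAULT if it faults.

Trace:
#0 VA=0x1000081510E (r,kernel):
  [0] read 0x1F idx=2: raw=0x23007 flags P=1 W=1 U=1 S=0
  [1] read 0x23 idx=0: raw=0x25007 flags P=1 W=1 U=1 S=0
  [2] read 0x25 idx=4: raw=0x27007 flags P=1 W=1 U=1 S=0
  [3] read 0x27 idx=21: raw=0x29007 flags P=1 W=1 U=1 S=0
  ⇒ phys 0x2910E  [4 reads]
#1 VA=0x5008000606A (r,user):
  [0] read 0x1F idx=10: raw=0x2B007 flags P=1 W=1 U=1 S=0
  [1] read 0x2B idx=2: raw=0x2E007 flags P=1 W=1 U=1 S=0
  [2] read 0x2E idx=0: raw=0x30007 flags P=1 W=1 U=1 S=0
  [3] read 0x30 idx=6: raw=0x32003 flags P=1 W=1 U=0 S=0
  ✗ PROTECTION_VIOLATION  [4 reads]
#2 VA=0xE87C14168E3 (w,user):
  [0] read 0x1F idx=29: raw=0x34007 flags P=1 W=1 U=1 S=0
  [1] read 0x34 idx=31: raw=0x35007 flags P=1 W=1 U=1 S=0
  [2] read 0x35 idx=10: raw=0x38007 flags P=1 W=1 U=1 S=0
  [3] read 0x38 idx=22: raw=0x3C005 flags P=1 W=0 U=1 S=0
  ✗ PROTECTION_VIOLATION  [4 reads]

Access #0 PA: 0x2910E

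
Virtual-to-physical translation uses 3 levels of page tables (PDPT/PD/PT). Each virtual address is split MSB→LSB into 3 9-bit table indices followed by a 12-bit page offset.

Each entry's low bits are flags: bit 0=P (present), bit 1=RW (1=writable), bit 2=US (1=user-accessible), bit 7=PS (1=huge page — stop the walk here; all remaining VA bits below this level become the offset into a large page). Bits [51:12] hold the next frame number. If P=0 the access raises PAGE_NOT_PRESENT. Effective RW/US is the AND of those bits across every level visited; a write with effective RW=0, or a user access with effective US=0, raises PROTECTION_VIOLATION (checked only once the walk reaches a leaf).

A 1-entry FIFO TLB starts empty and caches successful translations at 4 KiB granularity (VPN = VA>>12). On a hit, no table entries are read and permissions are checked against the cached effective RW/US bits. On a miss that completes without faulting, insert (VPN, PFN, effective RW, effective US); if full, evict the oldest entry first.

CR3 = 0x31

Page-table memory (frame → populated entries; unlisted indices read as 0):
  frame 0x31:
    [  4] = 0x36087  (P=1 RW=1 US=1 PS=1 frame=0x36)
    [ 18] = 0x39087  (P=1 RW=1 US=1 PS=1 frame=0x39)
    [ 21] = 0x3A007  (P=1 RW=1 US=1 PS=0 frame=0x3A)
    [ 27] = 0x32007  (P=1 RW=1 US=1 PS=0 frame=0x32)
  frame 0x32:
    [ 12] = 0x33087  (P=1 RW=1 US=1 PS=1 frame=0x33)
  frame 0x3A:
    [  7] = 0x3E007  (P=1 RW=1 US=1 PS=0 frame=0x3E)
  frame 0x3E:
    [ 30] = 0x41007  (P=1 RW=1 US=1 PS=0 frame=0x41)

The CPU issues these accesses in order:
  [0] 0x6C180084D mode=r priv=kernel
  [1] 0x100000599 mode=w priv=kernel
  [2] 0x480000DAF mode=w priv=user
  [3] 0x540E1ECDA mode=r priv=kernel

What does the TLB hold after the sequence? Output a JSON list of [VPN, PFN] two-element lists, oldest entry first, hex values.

Trace:
#0 VA=0x6C180084D (r,kernel):
  L0: frame=0x31 idx=27 entry=0x32007 [P=1 RW=1 US=1 PS=0]
  L1: frame=0x32 idx=12 entry=0x33087 [P=1 RW=1 US=1 PS=1]
  → PA=0x3384D (huge @L1)  (2 entries read)
#1 VA=0x100000599 (w,kernel):
  L0: frame=0x31 idx=4 entry=0x36087 [P=1 RW=1 US=1 PS=1]
  → PA=0x36599 (huge @L0)  (1 entries read)
#2 VA=0x480000DAF (w,user):
  L0: frame=0x31 idx=18 entry=0x39087 [P=1 RW=1 US=1 PS=1]
  → PA=0x39DAF (huge @L0)  (1 entries read)
#3 VA=0x540E1ECDA (r,kernel):
  L0: frame=0x31 idx=21 entry=0x3A007 [P=1 RW=1 US=1 PS=0]
  L1: frame=0x3A idx=7 entry=0x3E007 [P=1 RW=1 US=1 PS=0]
  L2: frame=0x3E idx=30 entry=0x41007 [P=1 RW=1 US=1 PS=0]
  → PA=0x41CDA  (3 entries read)

TLB: [["0x540E1E", "0x41"]]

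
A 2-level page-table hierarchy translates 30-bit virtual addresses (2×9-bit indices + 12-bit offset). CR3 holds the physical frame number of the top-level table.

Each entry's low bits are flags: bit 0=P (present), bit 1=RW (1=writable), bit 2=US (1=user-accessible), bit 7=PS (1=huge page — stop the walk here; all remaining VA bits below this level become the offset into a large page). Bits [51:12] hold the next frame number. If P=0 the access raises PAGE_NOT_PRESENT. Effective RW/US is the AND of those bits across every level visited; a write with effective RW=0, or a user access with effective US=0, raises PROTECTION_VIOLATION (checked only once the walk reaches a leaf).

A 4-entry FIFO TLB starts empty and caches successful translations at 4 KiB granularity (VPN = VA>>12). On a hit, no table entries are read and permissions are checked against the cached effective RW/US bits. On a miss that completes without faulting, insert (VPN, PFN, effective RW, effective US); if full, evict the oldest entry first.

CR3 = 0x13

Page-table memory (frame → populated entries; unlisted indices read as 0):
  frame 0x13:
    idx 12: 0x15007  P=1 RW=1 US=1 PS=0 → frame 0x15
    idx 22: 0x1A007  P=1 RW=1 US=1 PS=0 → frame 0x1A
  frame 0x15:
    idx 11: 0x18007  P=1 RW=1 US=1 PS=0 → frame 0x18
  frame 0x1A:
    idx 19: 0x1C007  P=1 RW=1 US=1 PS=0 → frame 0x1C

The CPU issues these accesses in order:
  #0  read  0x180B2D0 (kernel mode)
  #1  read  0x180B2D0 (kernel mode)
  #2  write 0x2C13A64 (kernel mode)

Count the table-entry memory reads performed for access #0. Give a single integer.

Walk each access:
#0 VA=0x180B2D0 (r,kernel):
  L0: frame=0x13 idx=12 entry=0x15007 [P=1 RW=1 US=1 PS=0]
  L1: frame=0x15 idx=11 entry=0x18007 [P=1 RW=1 US=1 PS=0]
  → PA=0x182D0  (2 entries read)
#1 VA=0x180B2D0 (r,kernel):
  TLB hit vpn=0x180B → PA=0x182D0
#2 VA=0x2C13A64 (w,kernel):
  L0: frame=0x13 idx=22 entry=0x1A007 [P=1 RW=1 US=1 PS=0]
  L1: frame=0x1A idx=19 entry=0x1C007 [P=1 RW=1 US=1 PS=0]
  → PA=0x1CA64  (2 entries read)

Entries read for #0: 2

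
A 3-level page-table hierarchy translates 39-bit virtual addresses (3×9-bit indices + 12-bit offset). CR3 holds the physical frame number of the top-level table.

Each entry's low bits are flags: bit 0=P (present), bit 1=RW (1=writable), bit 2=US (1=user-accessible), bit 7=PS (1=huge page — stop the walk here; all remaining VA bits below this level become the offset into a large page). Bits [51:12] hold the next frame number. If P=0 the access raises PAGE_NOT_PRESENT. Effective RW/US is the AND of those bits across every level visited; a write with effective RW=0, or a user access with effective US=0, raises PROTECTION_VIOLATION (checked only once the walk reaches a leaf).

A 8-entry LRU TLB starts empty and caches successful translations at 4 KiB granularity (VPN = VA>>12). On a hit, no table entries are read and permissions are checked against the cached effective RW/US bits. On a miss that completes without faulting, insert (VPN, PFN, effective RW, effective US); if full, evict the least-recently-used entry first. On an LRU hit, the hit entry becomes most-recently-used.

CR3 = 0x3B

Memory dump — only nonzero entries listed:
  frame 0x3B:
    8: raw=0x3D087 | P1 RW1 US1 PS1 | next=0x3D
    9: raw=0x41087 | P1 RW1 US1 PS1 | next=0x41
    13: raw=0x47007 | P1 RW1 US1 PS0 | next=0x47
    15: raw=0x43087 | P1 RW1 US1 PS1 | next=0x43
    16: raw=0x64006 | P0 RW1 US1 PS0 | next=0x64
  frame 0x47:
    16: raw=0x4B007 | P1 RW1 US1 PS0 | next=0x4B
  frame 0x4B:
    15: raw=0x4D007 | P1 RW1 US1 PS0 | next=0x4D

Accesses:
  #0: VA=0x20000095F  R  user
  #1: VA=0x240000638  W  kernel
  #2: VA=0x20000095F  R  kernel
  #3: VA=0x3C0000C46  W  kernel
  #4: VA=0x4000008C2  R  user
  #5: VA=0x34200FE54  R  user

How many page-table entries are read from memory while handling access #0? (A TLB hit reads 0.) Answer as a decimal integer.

Per-access translation:
#0 VA=0x20000095F (r,user):
  lvl0: tbl 0x3B, slot 8 ⇒ 0x3D087 (P1/RW1/US1/PS1)
  ⇒ phys 0x3D95F (huge @L0)  [1 reads]
#1 VA=0x240000638 (w,kernel):
  lvl0: tbl 0x3B, slot 9 ⇒ 0x41087 (P1/RW1/US1/PS1)
  ⇒ phys 0x41638 (huge @L0)  [1 reads]
#2 VA=0x20000095F (r,kernel):
  TLB hit vpn=0x200000 → PA=0x3D95F
#3 VA=0x3C0000C46 (w,kernel):
  lvl0: tbl 0x3B, slot 15 ⇒ 0x43087 (P1/RW1/US1/PS1)
  ⇒ phys 0x43C46 (huge @L0)  [1 reads]
#4 VA=0x4000008C2 (r,user):
  lvl0: tbl 0x3B, slot 16 ⇒ 0x64006 (P0/RW1/US1/PS0)
  ✗ PAGE_NOT_PRESENT  [1 reads]
#5 VA=0x34200FE54 (r,user):
  lvl0: tbl 0x3B, slot 13 ⇒ 0x47007 (P1/RW1/US1/PS0)
  lvl1: tbl 0x47, slot 16 ⇒ 0x4B007 (P1/RW1/US1/PS0)
  lvl2: tbl 0x4B, slot 15 ⇒ 0x4D007 (P1/RW1/US1/PS0)
  ⇒ phys 0x4DE54  [3 reads]

Entries read for #0: 1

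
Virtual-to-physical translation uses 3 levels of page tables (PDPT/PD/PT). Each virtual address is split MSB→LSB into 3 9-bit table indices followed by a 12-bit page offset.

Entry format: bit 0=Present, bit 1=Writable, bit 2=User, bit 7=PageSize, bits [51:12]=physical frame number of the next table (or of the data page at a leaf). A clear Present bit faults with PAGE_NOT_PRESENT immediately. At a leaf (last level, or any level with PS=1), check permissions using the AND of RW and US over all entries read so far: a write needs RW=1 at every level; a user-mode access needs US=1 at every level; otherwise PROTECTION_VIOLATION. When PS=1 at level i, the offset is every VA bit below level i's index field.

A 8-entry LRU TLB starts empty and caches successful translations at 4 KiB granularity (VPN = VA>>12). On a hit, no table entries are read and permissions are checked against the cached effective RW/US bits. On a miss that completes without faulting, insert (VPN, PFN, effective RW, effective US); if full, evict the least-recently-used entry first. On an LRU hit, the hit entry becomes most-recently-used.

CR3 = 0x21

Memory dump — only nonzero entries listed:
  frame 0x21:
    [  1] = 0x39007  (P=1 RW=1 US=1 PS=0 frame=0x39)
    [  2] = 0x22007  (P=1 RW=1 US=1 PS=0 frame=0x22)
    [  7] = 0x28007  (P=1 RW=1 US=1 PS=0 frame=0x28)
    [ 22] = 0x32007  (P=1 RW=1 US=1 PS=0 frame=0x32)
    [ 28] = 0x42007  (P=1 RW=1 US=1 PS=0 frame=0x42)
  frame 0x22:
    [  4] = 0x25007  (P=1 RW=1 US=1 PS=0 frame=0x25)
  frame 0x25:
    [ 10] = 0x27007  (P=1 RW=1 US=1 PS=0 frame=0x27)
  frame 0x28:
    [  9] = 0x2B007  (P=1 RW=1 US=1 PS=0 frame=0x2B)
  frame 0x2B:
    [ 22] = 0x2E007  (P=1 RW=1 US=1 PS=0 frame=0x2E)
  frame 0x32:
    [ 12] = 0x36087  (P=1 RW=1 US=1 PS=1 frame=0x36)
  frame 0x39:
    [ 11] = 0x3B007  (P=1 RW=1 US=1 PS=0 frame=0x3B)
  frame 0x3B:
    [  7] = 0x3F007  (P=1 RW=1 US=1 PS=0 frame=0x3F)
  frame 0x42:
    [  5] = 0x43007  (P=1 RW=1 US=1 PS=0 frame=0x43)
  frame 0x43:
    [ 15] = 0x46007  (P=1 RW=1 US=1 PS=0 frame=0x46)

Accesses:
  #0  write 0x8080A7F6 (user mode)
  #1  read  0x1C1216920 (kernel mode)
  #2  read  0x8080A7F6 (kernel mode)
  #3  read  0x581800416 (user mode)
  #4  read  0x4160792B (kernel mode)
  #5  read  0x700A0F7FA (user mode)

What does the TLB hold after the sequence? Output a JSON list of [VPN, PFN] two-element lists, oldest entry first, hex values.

Per-access translation:
#0 VA=0x8080A7F6 (w,user):
  lvl0: tbl 0x21, slot 2 ⇒ 0x22007 (P1/RW1/US1/PS0)
  lvl1: tbl 0x22, slot 4 ⇒ 0x25007 (P1/RW1/US1/PS0)
  lvl2: tbl 0x25, slot 10 ⇒ 0x27007 (P1/RW1/US1/PS0)
  ⇒ phys 0x277F6  [3 reads]
#1 VA=0x1C1216920 (r,kernel):
  lvl0: tbl 0x21, slot 7 ⇒ 0x28007 (P1/RW1/US1/PS0)
  lvl1: tbl 0x28, slot 9 ⇒ 0x2B007 (P1/RW1/US1/PS0)
  lvl2: tbl 0x2B, slot 22 ⇒ 0x2E007 (P1/RW1/US1/PS0)
  ⇒ phys 0x2E920  [3 reads]
#2 VA=0x8080A7F6 (r,kernel):
  TLB hit vpn=0x8080A → PA=0x277F6
#3 VA=0x581800416 (r,user):
  lvl0: tbl 0x21, slot 22 ⇒ 0x32007 (P1/RW1/US1/PS0)
  lvl1: tbl 0x32, slot 12 ⇒ 0x36087 (P1/RW1/US1/PS1)
  ⇒ phys 0x36416 (huge @L1)  [2 reads]
#4 VA=0x4160792B (r,kernel):
  lvl0: tbl 0x21, slot 1 ⇒ 0x39007 (P1/RW1/US1/PS0)
  lvl1: tbl 0x39, slot 11 ⇒ 0x3B007 (P1/RW1/US1/PS0)
  lvl2: tbl 0x3B, slot 7 ⇒ 0x3F007 (P1/RW1/US1/PS0)
  ⇒ phys 0x3F92B  [3 reads]
#5 VA=0x700A0F7FA (r,user):
  lvl0: tbl 0x21, slot 28 ⇒ 0x42007 (P1/RW1/US1/PS0)
  lvl1: tbl 0x42, slot 5 ⇒ 0x43007 (P1/RW1/US1/PS0)
  lvl2: tbl 0x43, slot 15 ⇒ 0x46007 (P1/RW1/US1/PS0)
  ⇒ phys 0x467FA  [3 reads]

TLB: [["0x1C1216", "0x2E"], ["0x8080A", "0x27"], ["0x581800", "0x36"], ["0x41607", "0x3F"], ["0x700A0F", "0x46"]]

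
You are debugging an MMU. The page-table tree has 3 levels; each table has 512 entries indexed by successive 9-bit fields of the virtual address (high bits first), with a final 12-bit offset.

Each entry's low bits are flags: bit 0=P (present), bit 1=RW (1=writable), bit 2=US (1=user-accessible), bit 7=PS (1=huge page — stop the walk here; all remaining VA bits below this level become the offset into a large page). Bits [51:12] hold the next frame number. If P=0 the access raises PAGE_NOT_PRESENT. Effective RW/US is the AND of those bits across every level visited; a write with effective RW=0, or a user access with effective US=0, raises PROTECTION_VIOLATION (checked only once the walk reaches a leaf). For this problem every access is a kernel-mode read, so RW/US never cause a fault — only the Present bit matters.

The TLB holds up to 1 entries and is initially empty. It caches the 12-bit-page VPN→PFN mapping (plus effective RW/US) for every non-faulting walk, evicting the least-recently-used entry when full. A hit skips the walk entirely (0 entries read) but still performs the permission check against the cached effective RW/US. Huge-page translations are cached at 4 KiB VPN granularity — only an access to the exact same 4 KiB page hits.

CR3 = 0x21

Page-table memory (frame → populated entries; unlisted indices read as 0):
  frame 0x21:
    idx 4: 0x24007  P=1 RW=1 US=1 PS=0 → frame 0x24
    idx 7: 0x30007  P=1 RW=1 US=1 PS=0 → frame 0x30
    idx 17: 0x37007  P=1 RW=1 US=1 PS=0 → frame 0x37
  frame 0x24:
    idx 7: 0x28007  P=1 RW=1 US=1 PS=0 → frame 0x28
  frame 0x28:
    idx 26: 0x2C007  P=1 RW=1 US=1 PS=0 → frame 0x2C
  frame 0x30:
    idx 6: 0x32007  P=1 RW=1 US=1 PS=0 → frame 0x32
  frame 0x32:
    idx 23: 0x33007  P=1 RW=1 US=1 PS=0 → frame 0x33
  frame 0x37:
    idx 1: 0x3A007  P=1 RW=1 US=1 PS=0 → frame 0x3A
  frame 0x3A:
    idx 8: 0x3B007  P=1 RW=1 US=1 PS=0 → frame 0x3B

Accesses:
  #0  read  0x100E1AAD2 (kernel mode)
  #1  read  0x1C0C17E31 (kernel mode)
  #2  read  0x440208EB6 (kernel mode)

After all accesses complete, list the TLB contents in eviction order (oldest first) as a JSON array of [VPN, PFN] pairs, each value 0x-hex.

Trace:
#0 VA=0x100E1AAD2 (r,kernel):
  L0 @0x21[4] → 0x24007  P=1,RW=1,US=1,PS=0
  L1 @0x24[7] → 0x28007  P=1,RW=1,US=1,PS=0
  L2 @0x28[26] → 0x2C007  P=1,RW=1,US=1,PS=0
  → PA=0x2CAD2  (3 entries read)
#1 VA=0x1C0C17E31 (r,kernel):
  L0 @0x21[7] → 0x30007  P=1,RW=1,US=1,PS=0
  L1 @0x30[6] → 0x32007  P=1,RW=1,US=1,PS=0
  L2 @0x32[23] → 0x33007  P=1,RW=1,US=1,PS=0
  → PA=0x33E31  (3 entries read)
#2 VA=0x440208EB6 (r,kernel):
  L0 @0x21[17] → 0x37007  P=1,RW=1,US=1,PS=0
  L1 @0x37[1] → 0x3A007  P=1,RW=1,US=1,PS=0
  L2 @0x3A[8] → 0x3B007  P=1,RW=1,US=1,PS=0
  → PA=0x3BEB6  (3 entries read)

TLB: [["0x440208", "0x3B"]]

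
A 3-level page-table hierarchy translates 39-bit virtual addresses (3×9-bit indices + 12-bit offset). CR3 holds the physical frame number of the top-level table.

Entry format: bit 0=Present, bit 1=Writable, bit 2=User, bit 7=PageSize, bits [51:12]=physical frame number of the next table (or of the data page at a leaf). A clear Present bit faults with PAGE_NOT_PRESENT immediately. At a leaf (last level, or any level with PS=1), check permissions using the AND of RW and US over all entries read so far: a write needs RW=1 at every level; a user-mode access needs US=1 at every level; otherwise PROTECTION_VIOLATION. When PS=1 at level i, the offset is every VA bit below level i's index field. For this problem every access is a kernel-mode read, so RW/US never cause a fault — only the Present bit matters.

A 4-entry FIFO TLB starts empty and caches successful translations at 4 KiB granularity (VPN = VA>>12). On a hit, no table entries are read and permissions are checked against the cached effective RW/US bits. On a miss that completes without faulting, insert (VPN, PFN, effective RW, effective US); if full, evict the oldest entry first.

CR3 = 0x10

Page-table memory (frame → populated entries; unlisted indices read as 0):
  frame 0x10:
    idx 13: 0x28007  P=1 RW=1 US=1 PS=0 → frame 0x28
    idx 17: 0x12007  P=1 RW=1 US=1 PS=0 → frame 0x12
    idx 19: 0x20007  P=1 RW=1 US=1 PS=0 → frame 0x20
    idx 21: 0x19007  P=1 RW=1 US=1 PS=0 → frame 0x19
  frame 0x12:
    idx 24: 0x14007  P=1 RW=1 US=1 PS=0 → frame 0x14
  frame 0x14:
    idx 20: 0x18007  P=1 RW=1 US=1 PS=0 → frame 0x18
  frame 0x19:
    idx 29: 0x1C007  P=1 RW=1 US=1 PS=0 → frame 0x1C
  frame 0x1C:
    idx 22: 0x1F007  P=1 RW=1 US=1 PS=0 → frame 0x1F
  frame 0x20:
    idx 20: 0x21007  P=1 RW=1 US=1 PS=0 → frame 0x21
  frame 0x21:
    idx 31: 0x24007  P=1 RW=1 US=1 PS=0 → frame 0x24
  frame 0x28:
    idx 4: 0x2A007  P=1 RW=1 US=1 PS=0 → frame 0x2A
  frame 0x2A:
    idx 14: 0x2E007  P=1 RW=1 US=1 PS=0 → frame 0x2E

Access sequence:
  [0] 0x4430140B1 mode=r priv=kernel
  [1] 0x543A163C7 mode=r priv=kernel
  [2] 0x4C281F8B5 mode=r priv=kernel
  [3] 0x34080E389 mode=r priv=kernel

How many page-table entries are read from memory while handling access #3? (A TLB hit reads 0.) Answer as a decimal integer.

Per-access translation:
#0 VA=0x4430140B1 (r,kernel):
  [0] read 0x10 idx=17: raw=0x12007 flags P=1 W=1 U=1 S=0
  [1] read 0x12 idx=24: raw=0x14007 flags P=1 W=1 U=1 S=0
  [2] read 0x14 idx=20: raw=0x18007 flags P=1 W=1 U=1 S=0
  → PA=0x180B1  (3 entries read)
#1 VA=0x543A163C7 (r,kernel):
  [0] read 0x10 idx=21: raw=0x19007 flags P=1 W=1 U=1 S=0
  [1] read 0x19 idx=29: raw=0x1C007 flags P=1 W=1 U=1 S=0
  [2] read 0x1C idx=22: raw=0x1F007 flags P=1 W=1 U=1 S=0
  → PA=0x1F3C7  (3 entries read)
#2 VA=0x4C281F8B5 (r,kernel):
  [0] read 0x10 idx=19: raw=0x20007 flags P=1 W=1 U=1 S=0
  [1] read 0x20 idx=20: raw=0x21007 flags P=1 W=1 U=1 S=0
  [2] read 0x21 idx=31: raw=0x24007 flags P=1 W=1 U=1 S=0
  → PA=0x248B5  (3 entries read)
#3 VA=0x34080E389 (r,kernel):
  [0] read 0x10 idx=13: raw=0x28007 flags P=1 W=1 U=1 S=0
  [1] read 0x28 idx=4: raw=0x2A007 flags P=1 W=1 U=1 S=0
  [2] read 0x2A idx=14: raw=0x2E007 flags P=1 W=1 U=1 S=0
  → PA=0x2E389  (3 entries read)

Entries read for #3: 3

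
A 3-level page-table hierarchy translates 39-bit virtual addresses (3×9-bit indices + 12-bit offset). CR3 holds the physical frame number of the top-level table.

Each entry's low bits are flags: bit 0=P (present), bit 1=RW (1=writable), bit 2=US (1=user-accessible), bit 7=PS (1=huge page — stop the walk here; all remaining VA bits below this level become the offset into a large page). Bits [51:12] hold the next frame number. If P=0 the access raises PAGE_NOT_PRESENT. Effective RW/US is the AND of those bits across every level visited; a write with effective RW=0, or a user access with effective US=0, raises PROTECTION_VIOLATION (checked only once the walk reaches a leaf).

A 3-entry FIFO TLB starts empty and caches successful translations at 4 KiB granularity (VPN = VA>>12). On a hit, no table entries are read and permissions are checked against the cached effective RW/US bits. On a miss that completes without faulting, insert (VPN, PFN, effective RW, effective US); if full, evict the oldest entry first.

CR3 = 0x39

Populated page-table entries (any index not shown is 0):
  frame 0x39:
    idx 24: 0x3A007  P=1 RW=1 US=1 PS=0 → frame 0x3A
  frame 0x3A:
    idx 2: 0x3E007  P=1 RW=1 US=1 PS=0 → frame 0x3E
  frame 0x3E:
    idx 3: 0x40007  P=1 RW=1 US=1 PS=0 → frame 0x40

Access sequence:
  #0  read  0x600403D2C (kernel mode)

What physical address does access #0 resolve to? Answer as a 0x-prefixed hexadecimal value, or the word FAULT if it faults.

Walk each access:
#0 VA=0x600403D2C (r,kernel):
  L0: frame=0x39 idx=24 entry=0x3A007 [P=1 RW=1 US=1 PS=0]
  L1: frame=0x3A idx=2 entry=0x3E007 [P=1 RW=1 US=1 PS=0]
  L2: frame=0x3E idx=3 entry=0x40007 [P=1 RW=1 US=1 PS=0]
  → PA=0x40D2C  (3 entries read)

Access #0 PA: 0x40D2C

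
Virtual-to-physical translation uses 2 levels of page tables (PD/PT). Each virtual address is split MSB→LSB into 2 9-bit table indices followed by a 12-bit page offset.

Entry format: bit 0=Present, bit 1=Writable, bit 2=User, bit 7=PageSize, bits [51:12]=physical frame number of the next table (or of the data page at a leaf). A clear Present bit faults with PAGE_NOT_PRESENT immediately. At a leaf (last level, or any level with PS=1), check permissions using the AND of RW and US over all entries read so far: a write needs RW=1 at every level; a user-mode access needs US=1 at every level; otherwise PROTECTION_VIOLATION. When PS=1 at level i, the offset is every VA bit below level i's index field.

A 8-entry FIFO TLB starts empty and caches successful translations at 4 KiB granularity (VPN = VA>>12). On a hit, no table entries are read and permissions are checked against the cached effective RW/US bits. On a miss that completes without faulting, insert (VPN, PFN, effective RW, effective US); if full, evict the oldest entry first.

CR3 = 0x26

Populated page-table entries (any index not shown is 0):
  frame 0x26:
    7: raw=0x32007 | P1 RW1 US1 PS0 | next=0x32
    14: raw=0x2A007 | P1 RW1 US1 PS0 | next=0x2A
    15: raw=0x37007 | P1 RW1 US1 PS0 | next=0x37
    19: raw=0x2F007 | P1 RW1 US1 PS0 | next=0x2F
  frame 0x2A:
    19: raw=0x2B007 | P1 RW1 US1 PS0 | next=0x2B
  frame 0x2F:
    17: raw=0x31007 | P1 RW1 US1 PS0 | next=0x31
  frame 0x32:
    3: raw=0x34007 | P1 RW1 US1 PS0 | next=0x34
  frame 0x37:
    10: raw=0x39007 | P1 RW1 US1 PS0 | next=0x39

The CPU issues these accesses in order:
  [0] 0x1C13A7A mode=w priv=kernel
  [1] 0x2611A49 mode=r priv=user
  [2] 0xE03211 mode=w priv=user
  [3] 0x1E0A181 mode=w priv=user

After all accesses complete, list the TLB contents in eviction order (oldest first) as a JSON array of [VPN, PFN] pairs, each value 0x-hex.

Walk each access:
#0 VA=0x1C13A7A (w,kernel):
  L0 @0x26[14] → 0x2A007  P=1,RW=1,US=1,PS=0
  L1 @0x2A[19] → 0x2B007  P=1,RW=1,US=1,PS=0
  → PA=0x2BA7A  (2 entries read)
#1 VA=0x2611A49 (r,user):
  L0 @0x26[19] → 0x2F007  P=1,RW=1,US=1,PS=0
  L1 @0x2F[17] → 0x31007  P=1,RW=1,US=1,PS=0
  → PA=0x31A49  (2 entries read)
#2 VA=0xE03211 (w,user):
  L0 @0x26[7] → 0x32007  P=1,RW=1,US=1,PS=0
  L1 @0x32[3] → 0x34007  P=1,RW=1,US=1,PS=0
  → PA=0x34211  (2 entries read)
#3 VA=0x1E0A181 (w,user):
  L0 @0x26[15] → 0x37007  P=1,RW=1,US=1,PS=0
  L1 @0x37[10] → 0x39007  P=1,RW=1,US=1,PS=0
  → PA=0x39181  (2 entries read)

TLB: [["0x1C13", "0x2B"], ["0x2611", "0x31"], ["0xE03", "0x34"], ["0x1E0A", "0x39"]]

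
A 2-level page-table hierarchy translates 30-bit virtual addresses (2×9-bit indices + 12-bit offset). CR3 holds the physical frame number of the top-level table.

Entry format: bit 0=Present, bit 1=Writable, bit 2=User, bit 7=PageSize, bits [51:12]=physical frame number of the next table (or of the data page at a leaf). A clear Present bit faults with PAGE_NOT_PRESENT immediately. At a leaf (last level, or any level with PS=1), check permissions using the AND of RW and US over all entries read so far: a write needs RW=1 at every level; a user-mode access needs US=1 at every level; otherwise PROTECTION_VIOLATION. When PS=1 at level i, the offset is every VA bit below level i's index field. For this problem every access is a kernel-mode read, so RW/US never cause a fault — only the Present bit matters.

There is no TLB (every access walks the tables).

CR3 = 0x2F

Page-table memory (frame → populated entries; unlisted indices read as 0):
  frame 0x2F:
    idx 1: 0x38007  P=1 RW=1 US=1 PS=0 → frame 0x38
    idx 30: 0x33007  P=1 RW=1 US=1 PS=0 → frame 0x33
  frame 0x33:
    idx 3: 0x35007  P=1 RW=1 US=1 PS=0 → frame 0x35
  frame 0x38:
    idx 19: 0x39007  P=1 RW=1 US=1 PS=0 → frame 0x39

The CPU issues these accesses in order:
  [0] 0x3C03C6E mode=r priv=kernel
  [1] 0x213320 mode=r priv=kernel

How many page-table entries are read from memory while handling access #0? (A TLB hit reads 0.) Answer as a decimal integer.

Per-access translation:
#0 VA=0x3C03C6E (r,kernel):
  lvl0: tbl 0x2F, slot 30 ⇒ 0x33007 (P1/RW1/US1/PS0)
  lvl1: tbl 0x33, slot 3 ⇒ 0x35007 (P1/RW1/US1/PS0)
  ⇒ phys 0x35C6E  [2 reads]
#1 VA=0x213320 (r,kernel):
  lvl0: tbl 0x2F, slot 1 ⇒ 0x38007 (P1/RW1/US1/PS0)
  lvl1: tbl 0x38, slot 19 ⇒ 0x39007 (P1/RW1/US1/PS0)
  ⇒ phys 0x39320  [2 reads]

Entries read for #0: 2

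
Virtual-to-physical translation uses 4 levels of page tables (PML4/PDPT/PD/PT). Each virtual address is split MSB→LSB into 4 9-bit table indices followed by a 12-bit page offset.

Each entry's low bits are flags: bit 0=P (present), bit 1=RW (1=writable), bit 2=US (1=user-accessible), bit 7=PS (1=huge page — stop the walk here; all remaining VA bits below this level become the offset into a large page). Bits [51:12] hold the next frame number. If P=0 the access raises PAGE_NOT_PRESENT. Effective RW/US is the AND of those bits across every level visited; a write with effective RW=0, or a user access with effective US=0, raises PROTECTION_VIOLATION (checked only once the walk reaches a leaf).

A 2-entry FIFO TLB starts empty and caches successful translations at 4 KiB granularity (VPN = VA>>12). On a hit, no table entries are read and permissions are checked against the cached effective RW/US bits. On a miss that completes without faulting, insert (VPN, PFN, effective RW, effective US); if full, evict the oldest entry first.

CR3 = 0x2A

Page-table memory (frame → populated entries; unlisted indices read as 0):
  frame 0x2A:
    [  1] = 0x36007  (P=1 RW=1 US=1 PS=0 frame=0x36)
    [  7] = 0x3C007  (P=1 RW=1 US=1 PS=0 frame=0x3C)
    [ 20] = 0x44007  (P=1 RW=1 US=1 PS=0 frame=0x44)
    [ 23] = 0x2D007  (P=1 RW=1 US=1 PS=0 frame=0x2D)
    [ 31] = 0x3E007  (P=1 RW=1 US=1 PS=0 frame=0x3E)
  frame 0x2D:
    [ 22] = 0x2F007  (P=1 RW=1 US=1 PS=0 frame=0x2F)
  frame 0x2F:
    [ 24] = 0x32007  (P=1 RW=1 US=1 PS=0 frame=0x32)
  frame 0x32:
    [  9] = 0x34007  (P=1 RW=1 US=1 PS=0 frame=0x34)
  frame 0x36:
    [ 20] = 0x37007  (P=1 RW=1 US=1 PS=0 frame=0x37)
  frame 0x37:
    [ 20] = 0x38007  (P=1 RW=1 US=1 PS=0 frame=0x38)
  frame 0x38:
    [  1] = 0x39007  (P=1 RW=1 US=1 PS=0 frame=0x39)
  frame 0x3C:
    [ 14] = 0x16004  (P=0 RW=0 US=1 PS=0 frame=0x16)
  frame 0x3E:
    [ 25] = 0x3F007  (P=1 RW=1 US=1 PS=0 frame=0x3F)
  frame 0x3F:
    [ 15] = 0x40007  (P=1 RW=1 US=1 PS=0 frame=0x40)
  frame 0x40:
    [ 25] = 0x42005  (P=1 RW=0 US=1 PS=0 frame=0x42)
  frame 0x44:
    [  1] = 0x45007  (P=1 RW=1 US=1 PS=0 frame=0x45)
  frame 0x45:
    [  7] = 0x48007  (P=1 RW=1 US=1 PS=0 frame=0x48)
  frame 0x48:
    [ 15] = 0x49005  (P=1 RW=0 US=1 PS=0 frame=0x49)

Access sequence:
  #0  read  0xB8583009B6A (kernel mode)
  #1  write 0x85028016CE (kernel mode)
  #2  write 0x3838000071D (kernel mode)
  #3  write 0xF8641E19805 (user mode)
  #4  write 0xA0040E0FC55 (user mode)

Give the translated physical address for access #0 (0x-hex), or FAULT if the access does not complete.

Walk each access:
#0 VA=0xB8583009B6A (r,kernel):
  L0 @0x2A[23] → 0x2D007  P=1,RW=1,US=1,PS=0
  L1 @0x2D[22] → 0x2F007  P=1,RW=1,US=1,PS=0
  L2 @0x2F[24] → 0x32007  P=1,RW=1,US=1,PS=0
  L3 @0x32[9] → 0x34007  P=1,RW=1,US=1,PS=0
  ✓ 0x34B6A  — 4 lookups
#1 VA=0x85028016CE (w,kernel):
  L0 @0x2A[1] → 0x36007  P=1,RW=1,US=1,PS=0
  L1 @0x36[20] → 0x37007  P=1,RW=1,US=1,PS=0
  L2 @0x37[20] → 0x38007  P=1,RW=1,US=1,PS=0
  L3 @0x38[1] → 0x39007  P=1,RW=1,US=1,PS=0
  ✓ 0x396CE  — 4 lookups
#2 VA=0x3838000071D (w,kernel):
  L0 @0x2A[7] → 0x3C007  P=1,RW=1,US=1,PS=0
  L1 @0x3C[14] → 0x16004  P=0,RW=0,US=1,PS=0
  ⇒ fault: PAGE_NOT_PRESENT  — 2 lookups
#3 VA=0xF8641E19805 (w,user):
  L0 @0x2A[31] → 0x3E007  P=1,RW=1,US=1,PS=0
  L1 @0x3E[25] → 0x3F007  P=1,RW=1,US=1,PS=0
  L2 @0x3F[15] → 0x40007  P=1,RW=1,US=1,PS=0
  L3 @0x40[25] → 0x42005  P=1,RW=0,US=1,PS=0
  ⇒ fault: PROTECTION_VIOLATION  — 4 lookups
#4 VA=0xA0040E0FC55 (w,user):
  L0 @0x2A[20] → 0x44007  P=1,RW=1,US=1,PS=0
  L1 @0x44[1] → 0x45007  P=1,RW=1,US=1,PS=0
  L2 @0x45[7] → 0x48007  P=1,RW=1,US=1,PS=0
  L3 @0x48[15] → 0x49005  P=1,RW=0,US=1,PS=0
  ⇒ fault: PROTECTION_VIOLATION  — 4 lookups

Access #0 PA: 0x34B6A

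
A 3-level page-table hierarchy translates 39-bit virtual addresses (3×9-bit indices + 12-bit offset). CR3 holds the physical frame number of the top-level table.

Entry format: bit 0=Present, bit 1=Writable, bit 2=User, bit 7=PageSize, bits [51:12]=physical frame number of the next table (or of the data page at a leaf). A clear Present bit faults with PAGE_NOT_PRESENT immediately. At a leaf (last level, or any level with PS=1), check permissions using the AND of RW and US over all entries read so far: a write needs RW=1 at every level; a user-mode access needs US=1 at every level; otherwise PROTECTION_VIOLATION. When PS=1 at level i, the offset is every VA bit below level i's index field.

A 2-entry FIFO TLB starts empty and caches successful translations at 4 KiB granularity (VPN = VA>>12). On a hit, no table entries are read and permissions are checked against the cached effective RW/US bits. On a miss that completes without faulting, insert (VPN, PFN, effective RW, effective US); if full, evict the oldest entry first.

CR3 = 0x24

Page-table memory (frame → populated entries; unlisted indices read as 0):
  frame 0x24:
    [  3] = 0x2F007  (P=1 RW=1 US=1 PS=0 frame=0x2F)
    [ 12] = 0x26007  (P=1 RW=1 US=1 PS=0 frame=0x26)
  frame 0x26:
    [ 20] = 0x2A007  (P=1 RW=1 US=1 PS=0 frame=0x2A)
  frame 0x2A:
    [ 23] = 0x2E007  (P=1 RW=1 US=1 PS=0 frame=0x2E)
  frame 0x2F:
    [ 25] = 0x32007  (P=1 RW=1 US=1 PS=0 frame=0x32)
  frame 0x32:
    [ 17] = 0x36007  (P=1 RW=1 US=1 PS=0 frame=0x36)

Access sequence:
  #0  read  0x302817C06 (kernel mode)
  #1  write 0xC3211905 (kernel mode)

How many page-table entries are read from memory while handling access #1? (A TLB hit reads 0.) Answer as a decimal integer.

Walk each access:
#0 VA=0x302817C06 (r,kernel):
  L0: frame=0x24 idx=12 entry=0x26007 [P=1 RW=1 US=1 PS=0]
  L1: frame=0x26 idx=20 entry=0x2A007 [P=1 RW=1 US=1 PS=0]
  L2: frame=0x2A idx=23 entry=0x2E007 [P=1 RW=1 US=1 PS=0]
  ✓ 0x2EC06  — 3 lookups
#1 VA=0xC3211905 (w,kernel):
  L0: frame=0x24 idx=3 entry=0x2F007 [P=1 RW=1 US=1 PS=0]
  L1: frame=0x2F idx=25 entry=0x32007 [P=1 RW=1 US=1 PS=0]
  L2: frame=0x32 idx=17 entry=0x36007 [P=1 RW=1 US=1 PS=0]
  ✓ 0x36905  — 3 lookups

Entries read for #1: 3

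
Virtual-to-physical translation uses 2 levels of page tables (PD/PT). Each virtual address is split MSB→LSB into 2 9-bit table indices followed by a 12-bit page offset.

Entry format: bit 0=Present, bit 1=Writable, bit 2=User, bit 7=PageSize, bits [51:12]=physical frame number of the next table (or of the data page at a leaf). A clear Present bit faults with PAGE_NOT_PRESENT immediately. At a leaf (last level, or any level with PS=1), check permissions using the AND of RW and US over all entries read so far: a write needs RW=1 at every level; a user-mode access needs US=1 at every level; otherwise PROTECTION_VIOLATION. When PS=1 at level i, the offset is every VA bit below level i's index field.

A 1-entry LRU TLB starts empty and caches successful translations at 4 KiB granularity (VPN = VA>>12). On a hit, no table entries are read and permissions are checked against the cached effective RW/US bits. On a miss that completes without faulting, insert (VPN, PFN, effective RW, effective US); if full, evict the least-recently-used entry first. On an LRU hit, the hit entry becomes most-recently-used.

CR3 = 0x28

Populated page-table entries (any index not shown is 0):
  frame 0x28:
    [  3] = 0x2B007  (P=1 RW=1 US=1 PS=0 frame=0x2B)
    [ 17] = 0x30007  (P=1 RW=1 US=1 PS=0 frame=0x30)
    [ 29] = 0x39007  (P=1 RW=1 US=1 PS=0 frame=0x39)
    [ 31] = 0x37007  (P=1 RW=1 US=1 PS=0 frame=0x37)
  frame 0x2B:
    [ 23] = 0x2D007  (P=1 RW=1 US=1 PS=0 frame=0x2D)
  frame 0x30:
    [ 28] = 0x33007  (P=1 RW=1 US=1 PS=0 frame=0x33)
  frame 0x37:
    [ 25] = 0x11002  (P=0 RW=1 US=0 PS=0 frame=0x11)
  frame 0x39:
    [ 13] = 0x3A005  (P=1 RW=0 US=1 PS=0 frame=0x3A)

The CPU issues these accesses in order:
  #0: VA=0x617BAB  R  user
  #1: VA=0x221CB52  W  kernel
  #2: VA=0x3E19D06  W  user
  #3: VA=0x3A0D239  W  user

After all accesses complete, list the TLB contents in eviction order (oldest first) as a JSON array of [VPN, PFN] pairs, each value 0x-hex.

Walk each access:
#0 VA=0x617BAB (r,user):
  lvl0: tbl 0x28, slot 3 ⇒ 0x2B007 (P1/RW1/US1/PS0)
  lvl1: tbl 0x2B, slot 23 ⇒ 0x2D007 (P1/RW1/US1/PS0)
  → PA=0x2DBAB  (2 entries read)
#1 VA=0x221CB52 (w,kernel):
  lvl0: tbl 0x28, slot 17 ⇒ 0x30007 (P1/RW1/US1/PS0)
  lvl1: tbl 0x30, slot 28 ⇒ 0x33007 (P1/RW1/US1/PS0)
  → PA=0x33B52  (2 entries read)
#2 VA=0x3E19D06 (w,user):
  lvl0: tbl 0x28, slot 31 ⇒ 0x37007 (P1/RW1/US1/PS0)
  lvl1: tbl 0x37, slot 25 ⇒ 0x11002 (P0/RW1/US0/PS0)
  ⇒ fault: PAGE_NOT_PRESENT  — 2 lookups
#3 VA=0x3A0D239 (w,user):
  lvl0: tbl 0x28, slot 29 ⇒ 0x39007 (P1/RW1/US1/PS0)
  lvl1: tbl 0x39, slot 13 ⇒ 0x3A005 (P1/RW0/US1/PS0)
  ⇒ fault: PROTECTION_VIOLATION  — 2 lookups

TLB: [["0x221C", "0x33"]]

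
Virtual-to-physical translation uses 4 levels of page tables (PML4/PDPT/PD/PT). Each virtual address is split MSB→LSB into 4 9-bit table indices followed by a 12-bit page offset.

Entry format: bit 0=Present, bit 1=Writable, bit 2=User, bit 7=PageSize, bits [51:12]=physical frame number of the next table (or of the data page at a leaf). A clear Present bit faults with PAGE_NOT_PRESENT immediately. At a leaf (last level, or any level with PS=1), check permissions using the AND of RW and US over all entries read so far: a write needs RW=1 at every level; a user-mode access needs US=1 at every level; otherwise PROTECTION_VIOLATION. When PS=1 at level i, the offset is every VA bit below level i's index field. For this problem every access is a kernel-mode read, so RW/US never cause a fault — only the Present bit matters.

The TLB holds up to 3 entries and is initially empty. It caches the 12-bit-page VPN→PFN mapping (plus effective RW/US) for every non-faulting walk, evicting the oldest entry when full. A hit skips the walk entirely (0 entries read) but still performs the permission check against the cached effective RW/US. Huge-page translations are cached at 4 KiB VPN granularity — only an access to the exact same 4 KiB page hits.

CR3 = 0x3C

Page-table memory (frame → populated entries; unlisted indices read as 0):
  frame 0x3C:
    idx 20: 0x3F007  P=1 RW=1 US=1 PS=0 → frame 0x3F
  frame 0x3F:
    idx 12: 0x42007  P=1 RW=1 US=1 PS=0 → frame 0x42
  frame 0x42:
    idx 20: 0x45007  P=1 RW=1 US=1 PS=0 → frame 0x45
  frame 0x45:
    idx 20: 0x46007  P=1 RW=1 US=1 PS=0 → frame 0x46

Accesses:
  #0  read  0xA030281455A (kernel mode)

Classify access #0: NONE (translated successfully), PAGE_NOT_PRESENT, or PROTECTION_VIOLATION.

Trace:
#0 VA=0xA030281455A (r,kernel):
  L0: frame=0x3C idx=20 entry=0x3F007 [P=1 RW=1 US=1 PS=0]
  L1: frame=0x3F idx=12 entry=0x42007 [P=1 RW=1 US=1 PS=0]
  L2: frame=0x42 idx=20 entry=0x45007 [P=1 RW=1 US=1 PS=0]
  L3: frame=0x45 idx=20 entry=0x46007 [P=1 RW=1 US=1 PS=0]
  ⇒ phys 0x4655A  [4 reads]

Access #0 fault: NONE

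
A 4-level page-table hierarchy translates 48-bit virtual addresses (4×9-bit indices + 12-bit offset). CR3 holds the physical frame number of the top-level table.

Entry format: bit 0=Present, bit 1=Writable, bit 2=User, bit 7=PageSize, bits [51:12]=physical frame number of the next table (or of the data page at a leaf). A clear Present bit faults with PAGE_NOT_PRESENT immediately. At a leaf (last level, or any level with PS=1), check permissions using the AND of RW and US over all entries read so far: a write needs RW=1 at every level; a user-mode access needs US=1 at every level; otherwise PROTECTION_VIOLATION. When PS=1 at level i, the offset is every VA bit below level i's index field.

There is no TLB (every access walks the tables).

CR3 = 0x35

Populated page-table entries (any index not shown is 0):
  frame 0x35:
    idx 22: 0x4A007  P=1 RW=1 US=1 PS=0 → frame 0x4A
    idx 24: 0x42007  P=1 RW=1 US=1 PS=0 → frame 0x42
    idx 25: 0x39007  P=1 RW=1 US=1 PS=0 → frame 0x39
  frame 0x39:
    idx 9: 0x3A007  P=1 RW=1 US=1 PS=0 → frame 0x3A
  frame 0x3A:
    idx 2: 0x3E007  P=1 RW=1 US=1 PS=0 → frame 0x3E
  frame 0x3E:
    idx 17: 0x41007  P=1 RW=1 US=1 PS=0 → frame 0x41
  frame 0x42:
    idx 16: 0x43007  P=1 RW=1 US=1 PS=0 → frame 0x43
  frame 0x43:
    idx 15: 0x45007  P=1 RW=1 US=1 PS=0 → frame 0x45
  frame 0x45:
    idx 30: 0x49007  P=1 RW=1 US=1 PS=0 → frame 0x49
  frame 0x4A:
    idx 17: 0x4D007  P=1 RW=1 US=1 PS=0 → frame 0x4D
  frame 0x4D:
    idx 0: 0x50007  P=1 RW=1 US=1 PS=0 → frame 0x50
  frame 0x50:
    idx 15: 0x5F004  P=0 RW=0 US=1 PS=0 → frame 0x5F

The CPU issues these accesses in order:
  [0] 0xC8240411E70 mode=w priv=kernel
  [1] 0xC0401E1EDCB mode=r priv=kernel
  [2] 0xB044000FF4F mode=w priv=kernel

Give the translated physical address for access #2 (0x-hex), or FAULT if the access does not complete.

Trace:
#0 VA=0xC8240411E70 (w,kernel):
  lvl0: tbl 0x35, slot 25 ⇒ 0x39007 (P1/RW1/US1/PS0)
  lvl1: tbl 0x39, slot 9 ⇒ 0x3A007 (P1/RW1/US1/PS0)
  lvl2: tbl 0x3A, slot 2 ⇒ 0x3E007 (P1/RW1/US1/PS0)
  lvl3: tbl 0x3E, slot 17 ⇒ 0x41007 (P1/RW1/US1/PS0)
  ✓ 0x41E70  — 4 lookups
#1 VA=0xC0401E1EDCB (r,kernel):
  lvl0: tbl 0x35, slot 24 ⇒ 0x42007 (P1/RW1/US1/PS0)
  lvl1: tbl 0x42, slot 16 ⇒ 0x43007 (P1/RW1/US1/PS0)
  lvl2: tbl 0x43, slot 15 ⇒ 0x45007 (P1/RW1/US1/PS0)
  lvl3: tbl 0x45, slot 30 ⇒ 0x49007 (P1/RW1/US1/PS0)
  ✓ 0x49DCB  — 4 lookups
#2 VA=0xB044000FF4F (w,kernel):
  lvl0: tbl 0x35, slot 22 ⇒ 0x4A007 (P1/RW1/US1/PS0)
  lvl1: tbl 0x4A, slot 17 ⇒ 0x4D007 (P1/RW1/US1/PS0)
  lvl2: tbl 0x4D, slot 0 ⇒ 0x50007 (P1/RW1/US1/PS0)
  lvl3: tbl 0x50, slot 15 ⇒ 0x5F004 (P0/RW0/US1/PS0)
  ✗ PAGE_NOT_PRESENT  [4 reads]

Access #2 PA: FAULT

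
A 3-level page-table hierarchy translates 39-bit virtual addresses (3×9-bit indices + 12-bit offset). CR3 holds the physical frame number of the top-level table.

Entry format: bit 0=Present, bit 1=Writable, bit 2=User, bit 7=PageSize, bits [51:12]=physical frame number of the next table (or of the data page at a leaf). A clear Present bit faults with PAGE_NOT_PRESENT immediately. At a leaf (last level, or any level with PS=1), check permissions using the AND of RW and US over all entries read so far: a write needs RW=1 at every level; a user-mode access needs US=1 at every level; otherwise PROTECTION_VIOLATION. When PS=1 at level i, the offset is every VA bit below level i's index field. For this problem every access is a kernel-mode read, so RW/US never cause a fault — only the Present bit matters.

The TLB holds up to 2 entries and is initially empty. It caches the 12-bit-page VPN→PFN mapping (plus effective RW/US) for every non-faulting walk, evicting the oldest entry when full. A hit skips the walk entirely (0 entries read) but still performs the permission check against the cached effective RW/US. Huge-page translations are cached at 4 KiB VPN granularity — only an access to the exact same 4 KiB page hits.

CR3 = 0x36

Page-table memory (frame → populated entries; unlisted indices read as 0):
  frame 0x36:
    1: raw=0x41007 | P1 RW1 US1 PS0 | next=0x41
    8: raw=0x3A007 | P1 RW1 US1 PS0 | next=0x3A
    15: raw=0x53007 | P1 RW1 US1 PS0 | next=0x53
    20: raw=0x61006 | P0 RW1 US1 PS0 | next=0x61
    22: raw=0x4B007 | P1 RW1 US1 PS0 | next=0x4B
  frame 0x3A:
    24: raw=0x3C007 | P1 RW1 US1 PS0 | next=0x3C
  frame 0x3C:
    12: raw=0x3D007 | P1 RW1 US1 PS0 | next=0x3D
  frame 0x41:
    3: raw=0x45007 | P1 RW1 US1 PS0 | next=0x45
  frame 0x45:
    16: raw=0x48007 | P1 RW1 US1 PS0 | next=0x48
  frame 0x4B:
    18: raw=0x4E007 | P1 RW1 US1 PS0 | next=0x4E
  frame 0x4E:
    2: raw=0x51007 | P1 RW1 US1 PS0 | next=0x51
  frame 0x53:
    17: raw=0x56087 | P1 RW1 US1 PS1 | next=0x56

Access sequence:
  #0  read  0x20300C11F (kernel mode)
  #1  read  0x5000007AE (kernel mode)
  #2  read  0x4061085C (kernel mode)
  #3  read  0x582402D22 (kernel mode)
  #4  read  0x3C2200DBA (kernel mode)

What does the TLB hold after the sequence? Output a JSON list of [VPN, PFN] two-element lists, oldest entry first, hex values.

Trace:
#0 VA=0x20300C11F (r,kernel):
  L0: frame=0x36 idx=8 entry=0x3A007 [P=1 RW=1 US=1 PS=0]
  L1: frame=0x3A idx=24 entry=0x3C007 [P=1 RW=1 US=1 PS=0]
  L2: frame=0x3C idx=12 entry=0x3D007 [P=1 RW=1 US=1 PS=0]
  → PA=0x3D11F  (3 entries read)
#1 VA=0x5000007AE (r,kernel):
  L0: frame=0x36 idx=20 entry=0x61006 [P=0 RW=1 US=1 PS=0]
  ✗ PAGE_NOT_PRESENT  [1 reads]
#2 VA=0x4061085C (r,kernel):
  L0: frame=0x36 idx=1 entry=0x41007 [P=1 RW=1 US=1 PS=0]
  L1: frame=0x41 idx=3 entry=0x45007 [P=1 RW=1 US=1 PS=0]
  L2: frame=0x45 idx=16 entry=0x48007 [P=1 RW=1 US=1 PS=0]
  → PA=0x4885C  (3 entries read)
#3 VA=0x582402D22 (r,kernel):
  L0: frame=0x36 idx=22 entry=0x4B007 [P=1 RW=1 US=1 PS=0]
  L1: frame=0x4B idx=18 entry=0x4E007 [P=1 RW=1 US=1 PS=0]
  L2: frame=0x4E idx=2 entry=0x51007 [P=1 RW=1 US=1 PS=0]
  → PA=0x51D22  (3 entries read)
#4 VA=0x3C2200DBA (r,kernel):
  L0: frame=0x36 idx=15 entry=0x53007 [P=1 RW=1 US=1 PS=0]
  L1: frame=0x53 idx=17 entry=0x56087 [P=1 RW=1 US=1 PS=1]
  → PA=0x56DBA (huge @L1)  (2 entries read)

TLB: [["0x582402", "0x51"], ["0x3C2200", "0x56"]]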